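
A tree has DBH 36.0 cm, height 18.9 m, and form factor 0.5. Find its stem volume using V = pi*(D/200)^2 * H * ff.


(D/200)^2 = (36.0/200)^2 = 0.18^2 = 0.0324
BA = 3.141593 * 0.0324 = 0.101788 m^2
V = 0.101788 * 18.9 * 0.5 = 0.961897 ≈ 0.962 m^3

0.962 m^3


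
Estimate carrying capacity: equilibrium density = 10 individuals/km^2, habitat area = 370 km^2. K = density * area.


K = 10 * 370 = 3700 individuals

3700 individuals


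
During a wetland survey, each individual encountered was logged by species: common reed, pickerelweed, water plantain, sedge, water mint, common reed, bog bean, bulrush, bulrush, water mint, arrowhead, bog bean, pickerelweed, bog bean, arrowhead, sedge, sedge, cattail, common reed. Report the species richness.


Total individuals logged = 19
Distinct species (count of individuals): common reed (3), pickerelweed (2), water plantain (1), sedge (3), water mint (2), bog bean (3), bulrush (2), arrowhead (2), cattail (1)
Species richness = number of distinct species = 9

9


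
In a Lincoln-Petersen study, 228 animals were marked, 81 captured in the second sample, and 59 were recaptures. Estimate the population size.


N = M * C / R = 228 * 81 / 59 = 18468 / 59 = 313.02 ≈ 313

313 individuals


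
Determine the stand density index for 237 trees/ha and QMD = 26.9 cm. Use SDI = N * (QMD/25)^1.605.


QMD/25 = 26.9/25 = 1.076
(1.076)^1.605 = exp(1.605 * ln(1.076)) = exp(1.605 * 0.0732505) = exp(0.117567) = 1.12476
SDI = 237 * 1.12476 = 266.568 ≈ 267

267


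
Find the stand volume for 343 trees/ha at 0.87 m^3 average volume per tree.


V_stand = 343 * 0.87 = 298.41 ≈ 298.4 m^3/ha

298.4 m^3/ha


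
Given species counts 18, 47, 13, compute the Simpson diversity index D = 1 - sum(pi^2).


Total N = 18 + 47 + 13 = 78
Per-species terms:
  p = 18/78 = 0.230769; p^2 = 0.230769^2 = 0.053254
  p = 47/78 = 0.602564; p^2 = 0.602564^2 = 0.363083
  p = 13/78 = 0.166667; p^2 = 0.166667^2 = 0.027778
sum(p^2) = 0.053254 + 0.363083 + 0.027778 = 0.444115
D = 1 - 0.444115 = 0.555885 ≈ 0.5559

0.5559


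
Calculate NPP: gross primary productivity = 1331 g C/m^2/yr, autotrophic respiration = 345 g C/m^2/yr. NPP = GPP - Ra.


NPP = GPP - Ra = 1331 - 345 = 986 g C/m^2/yr

986 g C/m^2/yr


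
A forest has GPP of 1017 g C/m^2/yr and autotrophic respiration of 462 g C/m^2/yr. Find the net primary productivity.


NPP = GPP - Ra = 1017 - 462 = 555 g C/m^2/yr

555 g C/m^2/yr


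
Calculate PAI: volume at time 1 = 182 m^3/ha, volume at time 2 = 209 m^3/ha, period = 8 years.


PAI = (V2 - V1) / period = (209 - 182) / 8 = 27 / 8 = 3.3750 ≈ 3.38 m^3/ha/yr

3.38 m^3/ha/yr


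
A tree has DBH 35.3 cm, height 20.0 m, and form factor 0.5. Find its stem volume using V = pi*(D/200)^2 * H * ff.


(D/200)^2 = (35.3/200)^2 = 0.1765^2 = 0.03115225
BA = 3.141593 * 0.03115225 = 0.0978677 m^2
V = 0.0978677 * 20.0 * 0.5 = 0.978677 ≈ 0.979 m^3

0.979 m^3


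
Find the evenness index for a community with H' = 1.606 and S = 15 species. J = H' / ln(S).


ln(15) = 2.70805
J = H' / ln(S) = 1.606 / 2.70805 = 0.593047 ≈ 0.5930

0.5930


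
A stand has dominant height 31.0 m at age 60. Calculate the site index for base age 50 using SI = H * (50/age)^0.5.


50/60 = 0.833333
(0.833333)^0.5 = 0.912871
SI = 31.0 * 0.912871 = 28.2990 ≈ 28.3 m

28.3 m


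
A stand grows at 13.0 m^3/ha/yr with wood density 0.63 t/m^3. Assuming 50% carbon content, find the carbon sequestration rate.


C = 13.0 * 0.63 * 0.5 = 4.095 ≈ 4.10 t C/ha/yr

4.10 t C/ha/yr


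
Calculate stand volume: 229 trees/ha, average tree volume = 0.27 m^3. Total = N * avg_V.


V_stand = 229 * 0.27 = 61.83 ≈ 61.8 m^3/ha

61.8 m^3/ha


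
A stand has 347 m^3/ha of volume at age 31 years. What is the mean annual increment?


MAI = 347 / 31 = 11.1935 ≈ 11.19 m^3/ha/yr

11.19 m^3/ha/yr


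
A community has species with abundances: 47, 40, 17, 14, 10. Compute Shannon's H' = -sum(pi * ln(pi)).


Total N = 47 + 40 + 17 + 14 + 10 = 128
Per-species terms:
  p = 47/128 = 0.367188; ln(p) = -1.001881; p*ln(p) = 0.367188 * (-1.001881) = -0.367879
  p = 40/128 = 0.312500; ln(p) = -1.163151; p*ln(p) = 0.312500 * (-1.163151) = -0.363485
  p = 17/128 = 0.132813; ln(p) = -2.018813; p*ln(p) = 0.132813 * (-2.018813) = -0.268125
  p = 14/128 = 0.109375; ln(p) = -2.212973; p*ln(p) = 0.109375 * (-2.212973) = -0.242044
  p = 10/128 = 0.078125; ln(p) = -2.549445; p*ln(p) = 0.078125 * (-2.549445) = -0.199175
sum(p*ln(p)) = (-0.367879) + (-0.363485) + (-0.268125) + (-0.242044) + (-0.199175) = -1.440708
H' = -(-1.440708) = 1.440708 ≈ 1.4407

1.4407


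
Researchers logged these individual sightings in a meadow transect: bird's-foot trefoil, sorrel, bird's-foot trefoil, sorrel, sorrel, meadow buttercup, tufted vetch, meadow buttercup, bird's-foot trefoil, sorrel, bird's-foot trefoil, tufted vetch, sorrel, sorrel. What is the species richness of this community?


Total individuals logged = 14
Distinct species (count of individuals): bird's-foot trefoil (4), sorrel (6), meadow buttercup (2), tufted vetch (2)
Species richness = number of distinct species = 4

4


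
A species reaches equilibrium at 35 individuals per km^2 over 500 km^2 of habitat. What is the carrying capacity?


K = 35 * 500 = 17500 individuals

17500 individuals


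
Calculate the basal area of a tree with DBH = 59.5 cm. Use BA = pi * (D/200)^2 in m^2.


D/200 = 59.5/200 = 0.2975 m
(D/200)^2 = 0.2975^2 = 0.08850625
BA = 3.141593 * 0.08850625 = 0.278051 ≈ 0.2781 m^2

0.2781 m^2


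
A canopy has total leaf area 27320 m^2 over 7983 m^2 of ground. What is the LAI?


LAI = 27320 / 7983 = 3.4223 ≈ 3.42

3.42


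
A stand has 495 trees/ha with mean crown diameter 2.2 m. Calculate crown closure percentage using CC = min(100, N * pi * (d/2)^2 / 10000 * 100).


(d/2)^2 = (2.2/2)^2 = 1.1^2 = 1.21
Crown area = 3.141593 * 1.21 = 3.80133 m^2
N * area / 10000 * 100 = 495 * 3.80133 / 10000 * 100 = 18.8166
CC = min(100, 18.8166) = 18.8166 ≈ 18.8%

18.8%


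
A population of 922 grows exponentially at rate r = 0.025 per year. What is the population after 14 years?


r*t = 0.025 * 14 = 0.35
exp(0.35) = 1.41907
N = 922 * 1.41907 = 1308.38 ≈ 1308

1308


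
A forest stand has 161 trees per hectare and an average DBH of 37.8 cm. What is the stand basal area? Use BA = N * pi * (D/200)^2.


(D/200)^2 = (37.8/200)^2 = 0.189^2 = 0.035721
Individual BA = 3.141593 * 0.035721 = 0.112221 m^2
Stand BA = 161 * 0.112221 = 18.0676 ≈ 18.07 m^2/ha

18.07 m^2/ha


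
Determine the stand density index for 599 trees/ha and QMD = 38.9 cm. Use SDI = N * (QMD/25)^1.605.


QMD/25 = 38.9/25 = 1.556
(1.556)^1.605 = exp(1.605 * ln(1.556)) = exp(1.605 * 0.442118) = exp(0.709599) = 2.03318
SDI = 599 * 2.03318 = 1217.87 ≈ 1218

1218


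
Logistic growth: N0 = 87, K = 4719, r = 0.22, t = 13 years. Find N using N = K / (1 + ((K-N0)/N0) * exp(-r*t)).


(K - N0)/N0 = (4719 - 87)/87 = 4632/87 = 53.2414
r*t = 0.22 * 13 = 2.86; exp(-2.86) = 0.0572688
53.2414 * 0.0572688 = 3.04907
1 + 3.04907 = 4.04907
N = 4719 / 4.04907 = 1165.45 ≈ 1165

1165


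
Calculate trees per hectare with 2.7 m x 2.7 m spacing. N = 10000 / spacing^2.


N = 10000 / 2.7^2 = 10000 / 7.29 = 1371.74 ≈ 1372 trees/ha

1372 trees/ha


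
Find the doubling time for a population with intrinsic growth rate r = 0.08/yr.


td = ln(2) / 0.08 = 0.693147 / 0.08 = 8.66434 ≈ 8.7 years

8.7 years


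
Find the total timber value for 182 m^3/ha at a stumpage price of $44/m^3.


Value = 182 * 44 = $8008/ha

$8008/ha


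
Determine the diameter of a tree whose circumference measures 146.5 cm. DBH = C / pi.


DBH = C / pi = 146.5 / 3.141593 = 46.6324 ≈ 46.63 cm

46.63 cm


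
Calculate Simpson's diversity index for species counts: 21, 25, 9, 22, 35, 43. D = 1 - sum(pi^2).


Total N = 21 + 25 + 9 + 22 + 35 + 43 = 155
Per-species terms:
  p = 21/155 = 0.135484; p^2 = 0.135484^2 = 0.018356
  p = 25/155 = 0.161290; p^2 = 0.161290^2 = 0.026014
  p = 9/155 = 0.058065; p^2 = 0.058065^2 = 0.003372
  p = 22/155 = 0.141935; p^2 = 0.141935^2 = 0.020146
  p = 35/155 = 0.225806; p^2 = 0.225806^2 = 0.050988
  p = 43/155 = 0.277419; p^2 = 0.277419^2 = 0.076961
sum(p^2) = 0.018356 + 0.026014 + 0.003372 + 0.020146 + 0.050988 + 0.076961 = 0.195837
D = 1 - 0.195837 = 0.804163 ≈ 0.8042

0.8042


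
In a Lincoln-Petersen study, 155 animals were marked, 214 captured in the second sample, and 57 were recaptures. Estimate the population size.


N = M * C / R = 155 * 214 / 57 = 33170 / 57 = 581.93 ≈ 582

582 individuals


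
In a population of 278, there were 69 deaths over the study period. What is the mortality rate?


Mortality rate = 69 / 278 = 0.248201 ≈ 0.2482

0.2482


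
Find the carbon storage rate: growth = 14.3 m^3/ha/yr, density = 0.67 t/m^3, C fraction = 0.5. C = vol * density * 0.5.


C = 14.3 * 0.67 * 0.5 = 4.7905 ≈ 4.79 t C/ha/yr

4.79 t C/ha/yr


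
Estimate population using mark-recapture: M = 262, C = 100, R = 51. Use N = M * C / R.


N = M * C / R = 262 * 100 / 51 = 26200 / 51 = 513.73 ≈ 514

514 individuals


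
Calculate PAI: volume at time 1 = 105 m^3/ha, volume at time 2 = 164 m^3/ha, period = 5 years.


PAI = (V2 - V1) / period = (164 - 105) / 5 = 59 / 5 = 11.80 m^3/ha/yr

11.80 m^3/ha/yr


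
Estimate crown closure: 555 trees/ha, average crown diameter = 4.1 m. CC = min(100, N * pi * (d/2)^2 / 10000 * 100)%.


(d/2)^2 = (4.1/2)^2 = 2.05^2 = 4.2025
Crown area = 3.141593 * 4.2025 = 13.2025 m^2
N * area / 10000 * 100 = 555 * 13.2025 / 10000 * 100 = 73.2739
CC = min(100, 73.2739) = 73.2739 ≈ 73.3%

73.3%


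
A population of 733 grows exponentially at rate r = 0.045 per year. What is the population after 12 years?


r*t = 0.045 * 12 = 0.54
exp(0.54) = 1.71601
N = 733 * 1.71601 = 1257.84 ≈ 1258

1258


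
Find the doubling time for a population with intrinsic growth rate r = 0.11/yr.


td = ln(2) / 0.11 = 0.693147 / 0.11 = 6.30134 ≈ 6.3 years

6.3 years


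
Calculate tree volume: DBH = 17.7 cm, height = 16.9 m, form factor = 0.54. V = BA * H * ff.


(D/200)^2 = (17.7/200)^2 = 0.0885^2 = 0.00783225
BA = 3.141593 * 0.00783225 = 0.0246057 m^2
V = 0.0246057 * 16.9 * 0.54 = 0.224552 ≈ 0.225 m^3

0.225 m^3


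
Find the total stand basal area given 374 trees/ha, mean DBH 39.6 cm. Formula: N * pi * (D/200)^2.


(D/200)^2 = (39.6/200)^2 = 0.198^2 = 0.039204
Individual BA = 3.141593 * 0.039204 = 0.123163 m^2
Stand BA = 374 * 0.123163 = 46.0630 ≈ 46.06 m^2/ha

46.06 m^2/ha


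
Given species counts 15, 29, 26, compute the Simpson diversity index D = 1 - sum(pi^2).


Total N = 15 + 29 + 26 = 70
Per-species terms:
  p = 15/70 = 0.214286; p^2 = 0.214286^2 = 0.045918
  p = 29/70 = 0.414286; p^2 = 0.414286^2 = 0.171633
  p = 26/70 = 0.371429; p^2 = 0.371429^2 = 0.137960
sum(p^2) = 0.045918 + 0.171633 + 0.137960 = 0.355511
D = 1 - 0.355511 = 0.644489 ≈ 0.6445

0.6445


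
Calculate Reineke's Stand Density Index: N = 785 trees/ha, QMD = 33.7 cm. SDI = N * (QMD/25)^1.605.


QMD/25 = 33.7/25 = 1.348
(1.348)^1.605 = exp(1.605 * ln(1.348)) = exp(1.605 * 0.298622) = exp(0.479288) = 1.61492
SDI = 785 * 1.61492 = 1267.71 ≈ 1268

1268


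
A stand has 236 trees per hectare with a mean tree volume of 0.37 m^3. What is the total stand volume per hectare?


V_stand = 236 * 0.37 = 87.32 ≈ 87.3 m^3/ha

87.3 m^3/ha


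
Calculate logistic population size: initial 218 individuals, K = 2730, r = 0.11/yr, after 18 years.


(K - N0)/N0 = (2730 - 218)/218 = 2512/218 = 11.5229
r*t = 0.11 * 18 = 1.98; exp(-1.98) = 0.138069
11.5229 * 0.138069 = 1.59096
1 + 1.59096 = 2.59096
N = 2730 / 2.59096 = 1053.66 ≈ 1054

1054


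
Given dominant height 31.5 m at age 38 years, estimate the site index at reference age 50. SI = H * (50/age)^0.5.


50/38 = 1.31579
(1.31579)^0.5 = 1.14708
SI = 31.5 * 1.14708 = 36.1330 ≈ 36.1 m

36.1 m


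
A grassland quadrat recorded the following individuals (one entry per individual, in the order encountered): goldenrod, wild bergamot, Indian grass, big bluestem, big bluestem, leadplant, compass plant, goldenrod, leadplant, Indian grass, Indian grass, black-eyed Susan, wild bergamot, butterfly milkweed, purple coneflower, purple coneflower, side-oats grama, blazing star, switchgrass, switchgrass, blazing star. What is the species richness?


Total individuals logged = 21
Distinct species (count of individuals): goldenrod (2), wild bergamot (2), Indian grass (3), big bluestem (2), leadplant (2), compass plant (1), black-eyed Susan (1), butterfly milkweed (1), purple coneflower (2), side-oats grama (1), blazing star (2), switchgrass (2)
Species richness = number of distinct species = 12

12


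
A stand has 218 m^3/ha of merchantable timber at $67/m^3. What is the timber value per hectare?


Value = 218 * 67 = $14606/ha

$14606/ha


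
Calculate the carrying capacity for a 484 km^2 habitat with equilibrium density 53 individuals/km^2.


K = 53 * 484 = 25652 individuals

25652 individuals


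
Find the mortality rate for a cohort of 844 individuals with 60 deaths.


Mortality rate = 60 / 844 = 0.071090 ≈ 0.0711

0.0711


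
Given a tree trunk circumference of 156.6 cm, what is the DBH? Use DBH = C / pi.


DBH = C / pi = 156.6 / 3.141593 = 49.8473 ≈ 49.85 cm

49.85 cm


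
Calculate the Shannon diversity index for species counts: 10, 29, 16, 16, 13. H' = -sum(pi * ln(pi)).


Total N = 10 + 29 + 16 + 16 + 13 = 84
Per-species terms:
  p = 10/84 = 0.119048; ln(p) = -2.128229; p*ln(p) = 0.119048 * (-2.128229) = -0.253361
  p = 29/84 = 0.345238; ln(p) = -1.063521; p*ln(p) = 0.345238 * (-1.063521) = -0.367168
  p = 16/84 = 0.190476; ln(p) = -1.658229; p*ln(p) = 0.190476 * (-1.658229) = -0.315853
  p = 16/84 = 0.190476; ln(p) = -1.658229; p*ln(p) = 0.190476 * (-1.658229) = -0.315853
  p = 13/84 = 0.154762; ln(p) = -1.865867; p*ln(p) = 0.154762 * (-1.865867) = -0.288765
sum(p*ln(p)) = (-0.253361) + (-0.367168) + (-0.315853) + (-0.315853) + (-0.288765) = -1.541000
H' = -(-1.541000) = 1.541000 ≈ 1.5410

1.5410


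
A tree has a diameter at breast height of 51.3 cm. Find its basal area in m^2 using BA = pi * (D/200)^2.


D/200 = 51.3/200 = 0.2565 m
(D/200)^2 = 0.2565^2 = 0.06579225
BA = 3.141593 * 0.06579225 = 0.206692 ≈ 0.2067 m^2

0.2067 m^2


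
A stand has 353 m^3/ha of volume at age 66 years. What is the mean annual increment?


MAI = 353 / 66 = 5.3485 ≈ 5.35 m^3/ha/yr

5.35 m^3/ha/yr


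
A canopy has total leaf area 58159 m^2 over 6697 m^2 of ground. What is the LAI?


LAI = 58159 / 6697 = 8.6843 ≈ 8.68

8.68


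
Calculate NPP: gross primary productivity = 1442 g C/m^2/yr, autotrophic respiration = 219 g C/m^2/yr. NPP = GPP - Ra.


NPP = GPP - Ra = 1442 - 219 = 1223 g C/m^2/yr

1223 g C/m^2/yr


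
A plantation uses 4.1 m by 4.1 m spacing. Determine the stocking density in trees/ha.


N = 10000 / 4.1^2 = 10000 / 16.81 = 594.884 ≈ 595 trees/ha

595 trees/ha


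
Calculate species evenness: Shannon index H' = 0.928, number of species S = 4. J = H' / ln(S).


ln(4) = 1.38629
J = H' / ln(S) = 0.928 / 1.38629 = 0.669413 ≈ 0.6694

0.6694


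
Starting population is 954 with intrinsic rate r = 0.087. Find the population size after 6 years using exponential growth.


r*t = 0.087 * 6 = 0.522
exp(0.522) = 1.68540
N = 954 * 1.68540 = 1607.87 ≈ 1608

1608


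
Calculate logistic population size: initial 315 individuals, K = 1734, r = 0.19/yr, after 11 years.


(K - N0)/N0 = (1734 - 315)/315 = 1419/315 = 4.50476
r*t = 0.19 * 11 = 2.09; exp(-2.09) = 0.123687
4.50476 * 0.123687 = 0.557180
1 + 0.557180 = 1.55718
N = 1734 / 1.55718 = 1113.55 ≈ 1114

1114


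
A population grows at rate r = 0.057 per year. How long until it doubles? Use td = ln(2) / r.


td = ln(2) / 0.057 = 0.693147 / 0.057 = 12.1605 ≈ 12.2 years

12.2 years


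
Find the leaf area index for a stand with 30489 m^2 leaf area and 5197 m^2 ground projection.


LAI = 30489 / 5197 = 5.8667 ≈ 5.87

5.87


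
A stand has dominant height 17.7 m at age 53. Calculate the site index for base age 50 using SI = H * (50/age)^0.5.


50/53 = 0.943396
(0.943396)^0.5 = 0.971286
SI = 17.7 * 0.971286 = 17.1918 ≈ 17.2 m

17.2 m


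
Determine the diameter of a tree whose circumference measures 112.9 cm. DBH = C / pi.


DBH = C / pi = 112.9 / 3.141593 = 35.9372 ≈ 35.94 cm

35.94 cm


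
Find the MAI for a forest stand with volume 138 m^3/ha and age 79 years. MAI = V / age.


MAI = 138 / 79 = 1.7468 ≈ 1.75 m^3/ha/yr

1.75 m^3/ha/yr


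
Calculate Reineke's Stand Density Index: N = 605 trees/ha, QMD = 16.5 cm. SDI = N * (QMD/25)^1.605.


QMD/25 = 16.5/25 = 0.66
(0.66)^1.605 = exp(1.605 * ln(0.66)) = exp(1.605 * (-0.415515)) = exp(-0.666902) = 0.513296
SDI = 605 * 0.513296 = 310.544 ≈ 311

311


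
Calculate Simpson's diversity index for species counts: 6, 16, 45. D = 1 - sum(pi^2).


Total N = 6 + 16 + 45 = 67
Per-species terms:
  p = 6/67 = 0.089552; p^2 = 0.089552^2 = 0.008020
  p = 16/67 = 0.238806; p^2 = 0.238806^2 = 0.057028
  p = 45/67 = 0.671642; p^2 = 0.671642^2 = 0.451103
sum(p^2) = 0.008020 + 0.057028 + 0.451103 = 0.516151
D = 1 - 0.516151 = 0.483849 ≈ 0.4838

0.4838


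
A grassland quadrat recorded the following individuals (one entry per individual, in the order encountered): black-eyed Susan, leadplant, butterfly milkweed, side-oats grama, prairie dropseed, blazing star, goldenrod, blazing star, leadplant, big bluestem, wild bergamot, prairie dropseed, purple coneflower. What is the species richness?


Total individuals logged = 13
Distinct species (count of individuals): black-eyed Susan (1), leadplant (2), butterfly milkweed (1), side-oats grama (1), prairie dropseed (2), blazing star (2), goldenrod (1), big bluestem (1), wild bergamot (1), purple coneflower (1)
Species richness = number of distinct species = 10

10


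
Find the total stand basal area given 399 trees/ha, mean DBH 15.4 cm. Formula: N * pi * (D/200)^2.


(D/200)^2 = (15.4/200)^2 = 0.077^2 = 0.005929
Individual BA = 3.141593 * 0.005929 = 0.0186265 m^2
Stand BA = 399 * 0.0186265 = 7.43197 ≈ 7.43 m^2/ha

7.43 m^2/ha


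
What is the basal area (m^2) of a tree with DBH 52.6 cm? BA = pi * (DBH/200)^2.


D/200 = 52.6/200 = 0.263 m
(D/200)^2 = 0.263^2 = 0.069169
BA = 3.141593 * 0.069169 = 0.217301 ≈ 0.2173 m^2

0.2173 m^2


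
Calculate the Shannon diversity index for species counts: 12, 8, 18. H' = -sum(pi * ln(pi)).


Total N = 12 + 8 + 18 = 38
Per-species terms:
  p = 12/38 = 0.315789; ln(p) = -1.152681; p*ln(p) = 0.315789 * (-1.152681) = -0.364004
  p = 8/38 = 0.210526; ln(p) = -1.558146; p*ln(p) = 0.210526 * (-1.558146) = -0.328030
  p = 18/38 = 0.473684; ln(p) = -0.747215; p*ln(p) = 0.473684 * (-0.747215) = -0.353944
sum(p*ln(p)) = (-0.364004) + (-0.328030) + (-0.353944) = -1.045978
H' = -(-1.045978) = 1.045978 ≈ 1.0460

1.0460


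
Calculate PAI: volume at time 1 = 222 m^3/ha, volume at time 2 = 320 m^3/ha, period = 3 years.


PAI = (V2 - V1) / period = (320 - 222) / 3 = 98 / 3 = 32.6667 ≈ 32.67 m^3/ha/yr

32.67 m^3/ha/yr


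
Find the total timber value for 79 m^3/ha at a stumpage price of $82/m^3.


Value = 79 * 82 = $6478/ha

$6478/ha


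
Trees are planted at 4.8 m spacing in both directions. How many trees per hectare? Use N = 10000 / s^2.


N = 10000 / 4.8^2 = 10000 / 23.04 = 434.028 ≈ 434 trees/ha

434 trees/ha


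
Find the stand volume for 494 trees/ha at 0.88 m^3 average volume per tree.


V_stand = 494 * 0.88 = 434.72 ≈ 434.7 m^3/ha

434.7 m^3/ha


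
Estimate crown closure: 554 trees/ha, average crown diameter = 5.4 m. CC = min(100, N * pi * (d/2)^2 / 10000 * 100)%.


(d/2)^2 = (5.4/2)^2 = 2.7^2 = 7.29
Crown area = 3.141593 * 7.29 = 22.9022 m^2
N * area / 10000 * 100 = 554 * 22.9022 / 10000 * 100 = 126.878
CC = min(100, 126.878) = 100%

100%


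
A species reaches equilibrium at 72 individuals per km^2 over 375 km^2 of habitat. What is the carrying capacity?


K = 72 * 375 = 27000 individuals

27000 individuals


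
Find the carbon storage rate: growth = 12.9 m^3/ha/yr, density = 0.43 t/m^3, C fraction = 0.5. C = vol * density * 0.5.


C = 12.9 * 0.43 * 0.5 = 2.7735 ≈ 2.77 t C/ha/yr

2.77 t C/ha/yr


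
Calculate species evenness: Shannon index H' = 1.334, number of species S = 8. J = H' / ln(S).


ln(8) = 2.07944
J = H' / ln(S) = 1.334 / 2.07944 = 0.641519 ≈ 0.6415

0.6415


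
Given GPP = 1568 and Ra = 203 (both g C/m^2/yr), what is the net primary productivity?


NPP = GPP - Ra = 1568 - 203 = 1365 g C/m^2/yr

1365 g C/m^2/yr


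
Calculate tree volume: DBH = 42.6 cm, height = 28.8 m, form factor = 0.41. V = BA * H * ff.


(D/200)^2 = (42.6/200)^2 = 0.213^2 = 0.045369
BA = 3.141593 * 0.045369 = 0.142531 m^2
V = 0.142531 * 28.8 * 0.41 = 1.68301 ≈ 1.683 m^3

1.683 m^3


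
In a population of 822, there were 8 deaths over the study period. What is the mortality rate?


Mortality rate = 8 / 822 = 0.009732 ≈ 0.0097

0.0097


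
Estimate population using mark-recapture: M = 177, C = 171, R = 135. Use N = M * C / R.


N = M * C / R = 177 * 171 / 135 = 30267 / 135 = 224.20 ≈ 224

224 individuals


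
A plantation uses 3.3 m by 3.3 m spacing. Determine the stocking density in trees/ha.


N = 10000 / 3.3^2 = 10000 / 10.89 = 918.274 ≈ 918 trees/ha

918 trees/ha


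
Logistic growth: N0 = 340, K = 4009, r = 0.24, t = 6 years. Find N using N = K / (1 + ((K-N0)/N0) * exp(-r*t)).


(K - N0)/N0 = (4009 - 340)/340 = 3669/340 = 10.7912
r*t = 0.24 * 6 = 1.44; exp(-1.44) = 0.236928
10.7912 * 0.236928 = 2.55674
1 + 2.55674 = 3.55674
N = 4009 / 3.55674 = 1127.16 ≈ 1127

1127


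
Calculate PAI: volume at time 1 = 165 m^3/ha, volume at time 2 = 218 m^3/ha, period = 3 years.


PAI = (V2 - V1) / period = (218 - 165) / 3 = 53 / 3 = 17.6667 ≈ 17.67 m^3/ha/yr

17.67 m^3/ha/yr


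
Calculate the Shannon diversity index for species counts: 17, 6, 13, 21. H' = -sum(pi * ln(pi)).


Total N = 17 + 6 + 13 + 21 = 57
Per-species terms:
  p = 17/57 = 0.298246; ln(p) = -1.209837; p*ln(p) = 0.298246 * (-1.209837) = -0.360829
  p = 6/57 = 0.105263; ln(p) = -2.251293; p*ln(p) = 0.105263 * (-2.251293) = -0.236978
  p = 13/57 = 0.228070; ln(p) = -1.478103; p*ln(p) = 0.228070 * (-1.478103) = -0.337111
  p = 21/57 = 0.368421; ln(p) = -0.998529; p*ln(p) = 0.368421 * (-0.998529) = -0.367879
sum(p*ln(p)) = (-0.360829) + (-0.236978) + (-0.337111) + (-0.367879) = -1.302797
H' = -(-1.302797) = 1.302797 ≈ 1.3028

1.3028


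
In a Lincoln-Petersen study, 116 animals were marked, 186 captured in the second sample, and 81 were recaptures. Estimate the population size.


N = M * C / R = 116 * 186 / 81 = 21576 / 81 = 266.37 ≈ 266

266 individuals


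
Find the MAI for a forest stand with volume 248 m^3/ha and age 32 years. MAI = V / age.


MAI = 248 / 32 = 7.75 m^3/ha/yr

7.75 m^3/ha/yr


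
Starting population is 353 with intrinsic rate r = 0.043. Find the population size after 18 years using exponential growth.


r*t = 0.043 * 18 = 0.774
exp(0.774) = 2.16842
N = 353 * 2.16842 = 765.452 ≈ 765

765


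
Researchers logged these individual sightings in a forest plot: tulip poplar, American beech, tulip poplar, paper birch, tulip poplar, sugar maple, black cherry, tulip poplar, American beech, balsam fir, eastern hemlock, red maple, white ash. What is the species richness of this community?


Total individuals logged = 13
Distinct species (count of individuals): tulip poplar (4), American beech (2), paper birch (1), sugar maple (1), black cherry (1), balsam fir (1), eastern hemlock (1), red maple (1), white ash (1)
Species richness = number of distinct species = 9

9


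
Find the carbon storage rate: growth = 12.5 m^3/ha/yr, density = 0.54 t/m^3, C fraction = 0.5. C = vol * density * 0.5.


C = 12.5 * 0.54 * 0.5 = 3.375 ≈ 3.38 t C/ha/yr

3.38 t C/ha/yr


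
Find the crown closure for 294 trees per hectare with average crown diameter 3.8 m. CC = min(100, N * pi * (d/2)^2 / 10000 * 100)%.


(d/2)^2 = (3.8/2)^2 = 1.9^2 = 3.61
Crown area = 3.141593 * 3.61 = 11.3412 m^2
N * area / 10000 * 100 = 294 * 11.3412 / 10000 * 100 = 33.3431
CC = min(100, 33.3431) = 33.3431 ≈ 33.3%

33.3%


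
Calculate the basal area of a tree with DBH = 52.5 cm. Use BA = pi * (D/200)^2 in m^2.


D/200 = 52.5/200 = 0.2625 m
(D/200)^2 = 0.2625^2 = 0.06890625
BA = 3.141593 * 0.06890625 = 0.216475 ≈ 0.2165 m^2

0.2165 m^2


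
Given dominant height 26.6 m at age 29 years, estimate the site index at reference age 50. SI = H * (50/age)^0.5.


50/29 = 1.72414
(1.72414)^0.5 = 1.31307
SI = 26.6 * 1.31307 = 34.9277 ≈ 34.9 m

34.9 m


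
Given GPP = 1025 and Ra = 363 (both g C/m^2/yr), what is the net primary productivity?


NPP = GPP - Ra = 1025 - 363 = 662 g C/m^2/yr

662 g C/m^2/yr


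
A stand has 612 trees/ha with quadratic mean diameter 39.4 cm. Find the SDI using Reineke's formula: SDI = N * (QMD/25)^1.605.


QMD/25 = 39.4/25 = 1.576
(1.576)^1.605 = exp(1.605 * ln(1.576)) = exp(1.605 * 0.454890) = exp(0.730098) = 2.07528
SDI = 612 * 2.07528 = 1270.07 ≈ 1270

1270


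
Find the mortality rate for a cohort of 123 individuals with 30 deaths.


Mortality rate = 30 / 123 = 0.243902 ≈ 0.2439

0.2439


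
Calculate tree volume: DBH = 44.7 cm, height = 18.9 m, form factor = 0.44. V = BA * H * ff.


(D/200)^2 = (44.7/200)^2 = 0.2235^2 = 0.04995225
BA = 3.141593 * 0.04995225 = 0.156930 m^2
V = 0.156930 * 18.9 * 0.44 = 1.30503 ≈ 1.305 m^3

1.305 m^3


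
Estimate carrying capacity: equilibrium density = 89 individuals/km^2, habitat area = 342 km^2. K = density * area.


K = 89 * 342 = 30438 individuals

30438 individuals


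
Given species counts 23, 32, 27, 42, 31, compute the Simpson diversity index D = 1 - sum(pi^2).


Total N = 23 + 32 + 27 + 42 + 31 = 155
Per-species terms:
  p = 23/155 = 0.148387; p^2 = 0.148387^2 = 0.022019
  p = 32/155 = 0.206452; p^2 = 0.206452^2 = 0.042622
  p = 27/155 = 0.174194; p^2 = 0.174194^2 = 0.030344
  p = 42/155 = 0.270968; p^2 = 0.270968^2 = 0.073424
  p = 31/155 = 0.200000; p^2 = 0.200000^2 = 0.040000
sum(p^2) = 0.022019 + 0.042622 + 0.030344 + 0.073424 + 0.040000 = 0.208409
D = 1 - 0.208409 = 0.791591 ≈ 0.7916

0.7916


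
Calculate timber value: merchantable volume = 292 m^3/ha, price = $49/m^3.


Value = 292 * 49 = $14308/ha

$14308/ha


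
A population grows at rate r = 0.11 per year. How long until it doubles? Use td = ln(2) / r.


td = ln(2) / 0.11 = 0.693147 / 0.11 = 6.30134 ≈ 6.3 years

6.3 years


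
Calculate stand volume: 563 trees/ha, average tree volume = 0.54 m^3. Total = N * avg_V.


V_stand = 563 * 0.54 = 304.02 ≈ 304.0 m^3/ha

304.0 m^3/ha


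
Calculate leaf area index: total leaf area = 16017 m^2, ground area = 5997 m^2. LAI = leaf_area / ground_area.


LAI = 16017 / 5997 = 2.6708 ≈ 2.67

2.67


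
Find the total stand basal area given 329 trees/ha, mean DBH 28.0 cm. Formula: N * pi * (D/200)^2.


(D/200)^2 = (28.0/200)^2 = 0.14^2 = 0.0196
Individual BA = 3.141593 * 0.0196 = 0.0615752 m^2
Stand BA = 329 * 0.0615752 = 20.2582 ≈ 20.26 m^2/ha

20.26 m^2/ha


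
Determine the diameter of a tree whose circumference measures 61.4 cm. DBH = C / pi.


DBH = C / pi = 61.4 / 3.141593 = 19.5442 ≈ 19.54 cm

19.54 cm


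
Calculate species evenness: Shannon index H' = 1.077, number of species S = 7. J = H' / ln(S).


ln(7) = 1.94591
J = H' / ln(S) = 1.077 / 1.94591 = 0.553469 ≈ 0.5535

0.5535


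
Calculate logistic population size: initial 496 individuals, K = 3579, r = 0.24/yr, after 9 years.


(K - N0)/N0 = (3579 - 496)/496 = 3083/496 = 6.21573
r*t = 0.24 * 9 = 2.16; exp(-2.16) = 0.115325
6.21573 * 0.115325 = 0.716829
1 + 0.716829 = 1.71683
N = 3579 / 1.71683 = 2084.66 ≈ 2085

2085


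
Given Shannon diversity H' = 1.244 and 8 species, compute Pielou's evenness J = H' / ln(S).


ln(8) = 2.07944
J = H' / ln(S) = 1.244 / 2.07944 = 0.598238 ≈ 0.5982

0.5982


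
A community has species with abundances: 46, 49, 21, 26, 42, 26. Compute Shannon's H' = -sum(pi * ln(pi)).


Total N = 46 + 49 + 21 + 26 + 42 + 26 = 210
Per-species terms:
  p = 46/210 = 0.219048; ln(p) = -1.518464; p*ln(p) = 0.219048 * (-1.518464) = -0.332617
  p = 49/210 = 0.233333; ln(p) = -1.455289; p*ln(p) = 0.233333 * (-1.455289) = -0.339567
  p = 21/210 = 0.100000; ln(p) = -2.302585; p*ln(p) = 0.100000 * (-2.302585) = -0.230259
  p = 26/210 = 0.123810; ln(p) = -2.089007; p*ln(p) = 0.123810 * (-2.089007) = -0.258640
  p = 42/210 = 0.200000; ln(p) = -1.609438; p*ln(p) = 0.200000 * (-1.609438) = -0.321888
  p = 26/210 = 0.123810; ln(p) = -2.089007; p*ln(p) = 0.123810 * (-2.089007) = -0.258640
sum(p*ln(p)) = (-0.332617) + (-0.339567) + (-0.230259) + (-0.258640) + (-0.321888) + (-0.258640) = -1.741611
H' = -(-1.741611) = 1.741611 ≈ 1.7416

1.7416


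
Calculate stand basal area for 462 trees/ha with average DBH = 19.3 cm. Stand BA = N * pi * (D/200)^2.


(D/200)^2 = (19.3/200)^2 = 0.0965^2 = 0.00931225
Individual BA = 3.141593 * 0.00931225 = 0.0292553 m^2
Stand BA = 462 * 0.0292553 = 13.5159 ≈ 13.52 m^2/ha

13.52 m^2/ha


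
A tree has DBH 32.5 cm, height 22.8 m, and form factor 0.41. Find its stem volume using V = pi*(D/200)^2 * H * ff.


(D/200)^2 = (32.5/200)^2 = 0.1625^2 = 0.02640625
BA = 3.141593 * 0.02640625 = 0.0829577 m^2
V = 0.0829577 * 22.8 * 0.41 = 0.775489 ≈ 0.775 m^3

0.775 m^3


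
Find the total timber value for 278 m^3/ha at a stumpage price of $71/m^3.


Value = 278 * 71 = $19738/ha

$19738/ha


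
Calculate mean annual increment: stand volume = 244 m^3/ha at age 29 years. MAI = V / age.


MAI = 244 / 29 = 8.4138 ≈ 8.41 m^3/ha/yr

8.41 m^3/ha/yr


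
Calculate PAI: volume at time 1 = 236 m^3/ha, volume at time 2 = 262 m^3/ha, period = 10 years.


PAI = (V2 - V1) / period = (262 - 236) / 10 = 26 / 10 = 2.60 m^3/ha/yr

2.60 m^3/ha/yr


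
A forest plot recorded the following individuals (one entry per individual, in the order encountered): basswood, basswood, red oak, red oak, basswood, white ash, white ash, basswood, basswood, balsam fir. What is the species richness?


Total individuals logged = 10
Distinct species (count of individuals): basswood (5), red oak (2), white ash (2), balsam fir (1)
Species richness = number of distinct species = 4

4


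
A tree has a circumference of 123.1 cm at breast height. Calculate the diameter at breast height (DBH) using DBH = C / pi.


DBH = C / pi = 123.1 / 3.141593 = 39.1839 ≈ 39.18 cm

39.18 cm


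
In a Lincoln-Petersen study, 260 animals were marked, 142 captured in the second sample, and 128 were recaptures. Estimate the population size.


N = M * C / R = 260 * 142 / 128 = 36920 / 128 = 288.44 ≈ 288

288 individuals


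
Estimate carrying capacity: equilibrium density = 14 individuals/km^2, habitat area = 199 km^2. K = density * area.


K = 14 * 199 = 2786 individuals

2786 individuals


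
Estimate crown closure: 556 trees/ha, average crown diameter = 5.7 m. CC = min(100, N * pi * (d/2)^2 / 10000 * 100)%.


(d/2)^2 = (5.7/2)^2 = 2.85^2 = 8.1225
Crown area = 3.141593 * 8.1225 = 25.5176 m^2
N * area / 10000 * 100 = 556 * 25.5176 / 10000 * 100 = 141.878
CC = min(100, 141.878) = 100%

100%


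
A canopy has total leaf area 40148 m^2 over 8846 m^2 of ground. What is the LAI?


LAI = 40148 / 8846 = 4.5385 ≈ 4.54

4.54


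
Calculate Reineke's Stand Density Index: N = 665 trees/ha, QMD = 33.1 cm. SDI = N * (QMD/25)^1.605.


QMD/25 = 33.1/25 = 1.324
(1.324)^1.605 = exp(1.605 * ln(1.324)) = exp(1.605 * 0.280657) = exp(0.450454) = 1.56902
SDI = 665 * 1.56902 = 1043.40 ≈ 1043

1043


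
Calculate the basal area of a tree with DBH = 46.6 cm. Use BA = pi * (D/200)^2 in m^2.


D/200 = 46.6/200 = 0.233 m
(D/200)^2 = 0.233^2 = 0.054289
BA = 3.141593 * 0.054289 = 0.170554 ≈ 0.1706 m^2

0.1706 m^2


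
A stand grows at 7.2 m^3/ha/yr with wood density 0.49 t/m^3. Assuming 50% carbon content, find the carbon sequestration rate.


C = 7.2 * 0.49 * 0.5 = 1.764 ≈ 1.76 t C/ha/yr

1.76 t C/ha/yr


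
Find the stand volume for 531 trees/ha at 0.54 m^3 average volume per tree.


V_stand = 531 * 0.54 = 286.74 ≈ 286.7 m^3/ha

286.7 m^3/ha


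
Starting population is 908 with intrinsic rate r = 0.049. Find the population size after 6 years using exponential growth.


r*t = 0.049 * 6 = 0.294
exp(0.294) = 1.34178
N = 908 * 1.34178 = 1218.34 ≈ 1218

1218


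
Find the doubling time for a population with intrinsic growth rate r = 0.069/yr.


td = ln(2) / 0.069 = 0.693147 / 0.069 = 10.0456 ≈ 10.0 years

10.0 years


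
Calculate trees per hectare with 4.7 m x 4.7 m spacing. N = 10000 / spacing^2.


N = 10000 / 4.7^2 = 10000 / 22.09 = 452.694 ≈ 453 trees/ha

453 trees/ha


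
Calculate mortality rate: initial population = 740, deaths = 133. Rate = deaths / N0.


Mortality rate = 133 / 740 = 0.179730 ≈ 0.1797

0.1797


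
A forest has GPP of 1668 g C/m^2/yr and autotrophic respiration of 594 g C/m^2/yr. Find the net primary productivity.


NPP = GPP - Ra = 1668 - 594 = 1074 g C/m^2/yr

1074 g C/m^2/yr


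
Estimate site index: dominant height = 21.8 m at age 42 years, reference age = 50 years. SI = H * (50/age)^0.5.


50/42 = 1.19048
(1.19048)^0.5 = 1.09109
SI = 21.8 * 1.09109 = 23.7858 ≈ 23.8 m

23.8 m


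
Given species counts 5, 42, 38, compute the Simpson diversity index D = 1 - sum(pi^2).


Total N = 5 + 42 + 38 = 85
Per-species terms:
  p = 5/85 = 0.058824; p^2 = 0.058824^2 = 0.003460
  p = 42/85 = 0.494118; p^2 = 0.494118^2 = 0.244153
  p = 38/85 = 0.447059; p^2 = 0.447059^2 = 0.199862
sum(p^2) = 0.003460 + 0.244153 + 0.199862 = 0.447475
D = 1 - 0.447475 = 0.552525 ≈ 0.5525

0.5525


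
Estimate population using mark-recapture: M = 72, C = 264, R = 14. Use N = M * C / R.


N = M * C / R = 72 * 264 / 14 = 19008 / 14 = 1357.71 ≈ 1358

1358 individuals


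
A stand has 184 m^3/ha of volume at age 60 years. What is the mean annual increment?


MAI = 184 / 60 = 3.0667 ≈ 3.07 m^3/ha/yr

3.07 m^3/ha/yr


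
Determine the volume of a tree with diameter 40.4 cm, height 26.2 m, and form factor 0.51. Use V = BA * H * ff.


(D/200)^2 = (40.4/200)^2 = 0.202^2 = 0.040804
BA = 3.141593 * 0.040804 = 0.128190 m^2
V = 0.128190 * 26.2 * 0.51 = 1.71287 ≈ 1.713 m^3

1.713 m^3


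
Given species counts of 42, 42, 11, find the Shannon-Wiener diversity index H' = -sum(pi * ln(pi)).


Total N = 42 + 42 + 11 = 95
Per-species terms:
  p = 42/95 = 0.442105; ln(p) = -0.816208; p*ln(p) = 0.442105 * (-0.816208) = -0.360850
  p = 42/95 = 0.442105; ln(p) = -0.816208; p*ln(p) = 0.442105 * (-0.816208) = -0.360850
  p = 11/95 = 0.115789; ln(p) = -2.155986; p*ln(p) = 0.115789 * (-2.155986) = -0.249639
sum(p*ln(p)) = (-0.360850) + (-0.360850) + (-0.249639) = -0.971339
H' = -(-0.971339) = 0.971339 ≈ 0.9713

0.9713


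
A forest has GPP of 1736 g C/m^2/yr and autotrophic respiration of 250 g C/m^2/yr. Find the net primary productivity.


NPP = GPP - Ra = 1736 - 250 = 1486 g C/m^2/yr

1486 g C/m^2/yr


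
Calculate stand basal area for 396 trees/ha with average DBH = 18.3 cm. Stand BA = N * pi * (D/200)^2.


(D/200)^2 = (18.3/200)^2 = 0.0915^2 = 0.00837225
Individual BA = 3.141593 * 0.00837225 = 0.0263022 m^2
Stand BA = 396 * 0.0263022 = 10.4157 ≈ 10.42 m^2/ha

10.42 m^2/ha


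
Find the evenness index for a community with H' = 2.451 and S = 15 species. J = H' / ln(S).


ln(15) = 2.70805
J = H' / ln(S) = 2.451 / 2.70805 = 0.905079 ≈ 0.9051

0.9051


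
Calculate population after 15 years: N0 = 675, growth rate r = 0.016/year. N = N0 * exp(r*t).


r*t = 0.016 * 15 = 0.24
exp(0.24) = 1.27125
N = 675 * 1.27125 = 858.094 ≈ 858

858


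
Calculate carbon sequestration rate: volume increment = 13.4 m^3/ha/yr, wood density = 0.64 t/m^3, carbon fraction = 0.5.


C = 13.4 * 0.64 * 0.5 = 4.288 ≈ 4.29 t C/ha/yr

4.29 t C/ha/yr


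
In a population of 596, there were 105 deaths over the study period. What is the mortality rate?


Mortality rate = 105 / 596 = 0.176174 ≈ 0.1762

0.1762


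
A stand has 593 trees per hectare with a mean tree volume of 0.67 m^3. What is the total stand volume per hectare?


V_stand = 593 * 0.67 = 397.31 ≈ 397.3 m^3/ha

397.3 m^3/ha


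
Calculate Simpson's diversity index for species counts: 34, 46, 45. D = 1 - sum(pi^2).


Total N = 34 + 46 + 45 = 125
Per-species terms:
  p = 34/125 = 0.272000; p^2 = 0.272000^2 = 0.073984
  p = 46/125 = 0.368000; p^2 = 0.368000^2 = 0.135424
  p = 45/125 = 0.360000; p^2 = 0.360000^2 = 0.129600
sum(p^2) = 0.073984 + 0.135424 + 0.129600 = 0.339008
D = 1 - 0.339008 = 0.660992 ≈ 0.6610

0.6610


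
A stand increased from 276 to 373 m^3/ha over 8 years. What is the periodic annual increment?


PAI = (V2 - V1) / period = (373 - 276) / 8 = 97 / 8 = 12.1250 ≈ 12.13 m^3/ha/yr

12.13 m^3/ha/yr


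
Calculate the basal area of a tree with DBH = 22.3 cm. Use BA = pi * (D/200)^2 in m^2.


D/200 = 22.3/200 = 0.1115 m
(D/200)^2 = 0.1115^2 = 0.01243225
BA = 3.141593 * 0.01243225 = 0.0390571 ≈ 0.0391 m^2

0.0391 m^2


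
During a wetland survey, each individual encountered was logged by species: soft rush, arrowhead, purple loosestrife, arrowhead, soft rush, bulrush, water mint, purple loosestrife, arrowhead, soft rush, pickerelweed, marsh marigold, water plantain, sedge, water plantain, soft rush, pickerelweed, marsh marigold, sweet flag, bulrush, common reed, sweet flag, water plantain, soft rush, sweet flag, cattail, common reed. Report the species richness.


Total individuals logged = 27
Distinct species (count of individuals): soft rush (5), arrowhead (3), purple loosestrife (2), bulrush (2), water mint (1), pickerelweed (2), marsh marigold (2), water plantain (3), sedge (1), sweet flag (3), common reed (2), cattail (1)
Species richness = number of distinct species = 12

12


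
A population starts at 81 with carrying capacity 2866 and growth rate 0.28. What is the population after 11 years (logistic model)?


(K - N0)/N0 = (2866 - 81)/81 = 2785/81 = 34.3827
r*t = 0.28 * 11 = 3.08; exp(-3.08) = 0.0459593
34.3827 * 0.0459593 = 1.58020
1 + 1.58020 = 2.58020
N = 2866 / 2.58020 = 1110.77 ≈ 1111

1111


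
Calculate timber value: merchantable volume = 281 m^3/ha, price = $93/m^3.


Value = 281 * 93 = $26133/ha

$26133/ha


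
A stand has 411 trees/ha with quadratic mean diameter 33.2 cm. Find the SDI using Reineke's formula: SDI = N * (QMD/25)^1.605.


QMD/25 = 33.2/25 = 1.328
(1.328)^1.605 = exp(1.605 * ln(1.328)) = exp(1.605 * 0.283674) = exp(0.455297) = 1.57664
SDI = 411 * 1.57664 = 647.999 ≈ 648

648


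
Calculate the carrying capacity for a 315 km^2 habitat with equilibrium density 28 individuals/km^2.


K = 28 * 315 = 8820 individuals

8820 individuals


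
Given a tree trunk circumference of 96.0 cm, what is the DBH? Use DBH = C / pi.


DBH = C / pi = 96.0 / 3.141593 = 30.5577 ≈ 30.56 cm

30.56 cm


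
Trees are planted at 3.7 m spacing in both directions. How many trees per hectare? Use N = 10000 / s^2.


N = 10000 / 3.7^2 = 10000 / 13.69 = 730.460 ≈ 730 trees/ha

730 trees/ha


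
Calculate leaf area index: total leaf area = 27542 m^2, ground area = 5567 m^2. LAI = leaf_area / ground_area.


LAI = 27542 / 5567 = 4.9474 ≈ 4.95

4.95


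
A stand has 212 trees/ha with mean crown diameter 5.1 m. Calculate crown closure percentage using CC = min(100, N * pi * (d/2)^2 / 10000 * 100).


(d/2)^2 = (5.1/2)^2 = 2.55^2 = 6.5025
Crown area = 3.141593 * 6.5025 = 20.4282 m^2
N * area / 10000 * 100 = 212 * 20.4282 / 10000 * 100 = 43.3078
CC = min(100, 43.3078) = 43.3078 ≈ 43.3%

43.3%
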